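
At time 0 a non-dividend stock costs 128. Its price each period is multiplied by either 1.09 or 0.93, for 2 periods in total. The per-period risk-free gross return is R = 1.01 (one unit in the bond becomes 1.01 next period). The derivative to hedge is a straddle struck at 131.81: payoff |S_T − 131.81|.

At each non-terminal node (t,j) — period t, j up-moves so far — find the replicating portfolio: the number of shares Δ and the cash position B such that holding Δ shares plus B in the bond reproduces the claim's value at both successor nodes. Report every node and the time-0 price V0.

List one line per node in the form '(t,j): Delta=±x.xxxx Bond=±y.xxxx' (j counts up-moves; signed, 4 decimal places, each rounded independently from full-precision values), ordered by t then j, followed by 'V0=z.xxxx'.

(0,0): Delta=-0.0202 Bond=13.7332
(1,0): Delta=-1.0000 Bond=130.5050
(1,1): Delta=0.8158 Bond=-102.7639
V0=11.1466

Risk-neutral probability p* = (R−d)/(u−d) = (1.01−0.93)/(1.09−0.93) = 0.5000.
At expiry t=2: V(2,0)=21.1028, V(2,1)=2.0564, V(2,2)=20.2668
Node (1,0) S=119.0400: V=(p*·2.0564+(1−p*)·21.1028)/1.01=11.4650; Δ=(2.0564−21.1028)/(129.7536−110.7072)=-1.0000; B=V−Δ·S=130.5050
Node (1,1) S=139.5200: V=(p*·20.2668+(1−p*)·2.0564)/1.01=11.0511; Δ=(20.2668−2.0564)/(152.0768−129.7536)=0.8158; B=V−Δ·S=-102.7639
Node (0,0) S=128.0000: V=(p*·11.0511+(1−p*)·11.4650)/1.01=11.1466; Δ=(11.0511−11.4650)/(139.5200−119.0400)=-0.0202; B=V−Δ·S=13.7332
Self-financing check: at every node Δ·S+B equals the discounted successor values.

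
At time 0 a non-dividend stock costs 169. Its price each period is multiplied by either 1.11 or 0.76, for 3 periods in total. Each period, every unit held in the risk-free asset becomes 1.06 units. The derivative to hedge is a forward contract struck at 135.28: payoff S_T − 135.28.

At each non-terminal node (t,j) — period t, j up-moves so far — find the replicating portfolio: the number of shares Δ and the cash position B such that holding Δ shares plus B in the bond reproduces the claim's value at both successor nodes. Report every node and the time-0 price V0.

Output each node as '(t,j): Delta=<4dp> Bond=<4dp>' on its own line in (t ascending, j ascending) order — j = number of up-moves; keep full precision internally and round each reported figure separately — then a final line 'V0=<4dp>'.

Risk-neutral probability p* = (R−d)/(u−d) = (1.06−0.76)/(1.11−0.76) = 0.8571.
Terminal values V(3,·): V(3,0)=-61.0931, V(3,1)=-26.9280, V(3,2)=22.9709, V(3,3)=95.8496
  t=2,j=0: stock 97.6144 → up 108.3520 (V=-26.9280), down 74.1869 (V=-61.0931). Price -30.0082; hedge Δ=1.0000, bond B=-127.6226.
  t=2,j=1: stock 142.5684 → up 158.2509 (V=22.9709), down 108.3520 (V=-26.9280). Price 14.9458; hedge Δ=1.0000, bond B=-127.6226.
  t=2,j=2: stock 208.2249 → up 231.1296 (V=95.8496), down 158.2509 (V=22.9709). Price 80.6023; hedge Δ=1.0000, bond B=-127.6226.
  t=1,j=0: stock 128.4400 → up 142.5684 (V=14.9458), down 97.6144 (V=-30.0082). Price 8.0413; hedge Δ=1.0000, bond B=-120.3987.
  t=1,j=1: stock 187.5900 → up 208.2249 (V=80.6023), down 142.5684 (V=14.9458). Price 67.1913; hedge Δ=1.0000, bond B=-120.3987.
  t=0,j=0: stock 169.0000 → up 187.5900 (V=67.1913), down 128.4400 (V=8.0413). Price 55.4163; hedge Δ=1.0000, bond B=-113.5837.
Self-financing check: at every node Δ·S+B equals the discounted successor values.

(0,0): Delta=1.0000 Bond=-113.5837
(1,0): Delta=1.0000 Bond=-120.3987
(1,1): Delta=1.0000 Bond=-120.3987
(2,0): Delta=1.0000 Bond=-127.6226
(2,1): Delta=1.0000 Bond=-127.6226
(2,2): Delta=1.0000 Bond=-127.6226
V0=55.4163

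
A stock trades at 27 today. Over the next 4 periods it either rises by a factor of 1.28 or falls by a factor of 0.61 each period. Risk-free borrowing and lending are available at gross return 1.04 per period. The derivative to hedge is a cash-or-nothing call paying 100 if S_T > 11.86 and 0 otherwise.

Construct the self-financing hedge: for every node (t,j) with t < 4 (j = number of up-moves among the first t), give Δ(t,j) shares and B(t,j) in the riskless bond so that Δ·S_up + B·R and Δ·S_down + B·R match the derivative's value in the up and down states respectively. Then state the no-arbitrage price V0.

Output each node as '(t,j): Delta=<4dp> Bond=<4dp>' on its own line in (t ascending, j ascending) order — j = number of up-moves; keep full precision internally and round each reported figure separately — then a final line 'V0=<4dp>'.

(0,0): Delta=1.2141 Bond=41.2065
(1,0): Delta=3.8523 Bond=-0.5974
(1,1): Delta=0.5123 Bond=67.1071
(2,0): Delta=9.1677 Bond=-54.0234
(2,1): Delta=2.4385 Bond=29.1846
(2,2): Delta=0.0000 Bond=92.4556
(3,0): Delta=0.0000 Bond=0.0000
(3,1): Delta=11.6062 Bond=-87.5431
(3,2): Delta=0.0000 Bond=96.1538
(3,3): Delta=0.0000 Bond=96.1538
V0=73.9868

The replicating-portfolio and risk-neutral prices coincide; use p* = (1.04−0.61)/(1.28−0.61) = 0.6418 for the latter.
Terminal payoffs: V(4,0)=0.0000, V(4,1)=0.0000, V(4,2)=100.0000, V(4,3)=100.0000, V(4,4)=100.0000
(3,0): S=6.1285. Δ = (V_up−V_dn)/(S_up−S_dn) = (0.0000−0.0000)/(7.8445−3.7384) = 0.0000. V = [p*·0.0000 + (1−p*)·0.0000]/1.04 = 0.0000. B = V − Δ·S = 0.0000.
(3,1): S=12.8598. Δ = (V_up−V_dn)/(S_up−S_dn) = (100.0000−0.0000)/(16.4605−7.8445) = 11.6062. V = [p*·100.0000 + (1−p*)·0.0000]/1.04 = 61.7107. B = V − Δ·S = -87.5431.
(3,2): S=26.9844. Δ = (V_up−V_dn)/(S_up−S_dn) = (100.0000−100.0000)/(34.5401−16.4605) = 0.0000. V = [p*·100.0000 + (1−p*)·100.0000]/1.04 = 96.1538. B = V − Δ·S = 96.1538.
(3,3): S=56.6231. Δ = (V_up−V_dn)/(S_up−S_dn) = (100.0000−100.0000)/(72.4776−34.5401) = 0.0000. V = [p*·100.0000 + (1−p*)·100.0000]/1.04 = 96.1538. B = V − Δ·S = 96.1538.
(2,0): S=10.0467. Δ = (V_up−V_dn)/(S_up−S_dn) = (61.7107−0.0000)/(12.8598−6.1285) = 9.1677. V = [p*·61.7107 + (1−p*)·0.0000]/1.04 = 38.0821. B = V − Δ·S = -54.0234.
(2,1): S=21.0816. Δ = (V_up−V_dn)/(S_up−S_dn) = (96.1538−61.7107)/(26.9844−12.8598) = 2.4385. V = [p*·96.1538 + (1−p*)·61.7107]/1.04 = 80.5923. B = V − Δ·S = 29.1846.
(2,2): S=44.2368. Δ = (V_up−V_dn)/(S_up−S_dn) = (96.1538−96.1538)/(56.6231−26.9844) = 0.0000. V = [p*·96.1538 + (1−p*)·96.1538]/1.04 = 92.4556. B = V − Δ·S = 92.4556.
(1,0): S=16.4700. Δ = (V_up−V_dn)/(S_up−S_dn) = (80.5923−38.0821)/(21.0816−10.0467) = 3.8523. V = [p*·80.5923 + (1−p*)·38.0821]/1.04 = 62.8507. B = V − Δ·S = -0.5974.
(1,1): S=34.5600. Δ = (V_up−V_dn)/(S_up−S_dn) = (92.4556−80.5923)/(44.2368−21.0816) = 0.5123. V = [p*·92.4556 + (1−p*)·80.5923]/1.04 = 84.8135. B = V − Δ·S = 67.1071.
(0,0): S=27.0000. Δ = (V_up−V_dn)/(S_up−S_dn) = (84.8135−62.8507)/(34.5600−16.4700) = 1.2141. V = [p*·84.8135 + (1−p*)·62.8507]/1.04 = 73.9868. B = V − Δ·S = 41.2065.
Each (Δ,B) replicates both successor values, so the strategy is self-financing and V0 is arbitrage-free.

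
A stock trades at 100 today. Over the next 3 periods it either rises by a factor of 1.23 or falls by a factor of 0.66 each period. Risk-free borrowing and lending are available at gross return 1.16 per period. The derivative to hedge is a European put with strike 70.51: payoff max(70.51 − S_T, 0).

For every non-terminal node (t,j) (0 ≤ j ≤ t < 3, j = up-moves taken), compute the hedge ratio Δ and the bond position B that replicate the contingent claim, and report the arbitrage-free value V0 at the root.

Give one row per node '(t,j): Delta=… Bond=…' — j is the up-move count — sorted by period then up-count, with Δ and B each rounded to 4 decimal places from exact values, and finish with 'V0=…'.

(0,0): Delta=-0.0524 Bond=5.7243
(1,0): Delta=-0.4102 Bond=30.2527
(1,1): Delta=-0.0256 Bond=3.3345
(2,0): Delta=-1.0000 Bond=60.7845
(2,1): Delta=-0.3659 Bond=31.4963
(2,2): Delta=0.0000 Bond=0.0000
V0=0.4801

No-arbitrage ⇒ martingale measure with p* = (R−d)/(u−d) = 0.8772.
Terminal values V(3,·): V(3,0)=41.7604, V(3,1)=16.9312, V(3,2)=0.0000, V(3,3)=0.0000
Node (2,0) S=43.5600: V=(p*·16.9312+(1−p*)·41.7604)/1.16=17.2245; Δ=(16.9312−41.7604)/(53.5788−28.7496)=-1.0000; B=V−Δ·S=60.7845
Node (2,1) S=81.1800: V=(p*·0.0000+(1−p*)·16.9312)/1.16=1.7925; Δ=(0.0000−16.9312)/(99.8514−53.5788)=-0.3659; B=V−Δ·S=31.4963
Node (2,2) S=151.2900: V=(p*·0.0000+(1−p*)·0.0000)/1.16=0.0000; Δ=(0.0000−0.0000)/(186.0867−99.8514)=0.0000; B=V−Δ·S=0.0000
Node (1,0) S=66.0000: V=(p*·1.7925+(1−p*)·17.2245)/1.16=3.1790; Δ=(1.7925−17.2245)/(81.1800−43.5600)=-0.4102; B=V−Δ·S=30.2527
Node (1,1) S=123.0000: V=(p*·0.0000+(1−p*)·1.7925)/1.16=0.1898; Δ=(0.0000−1.7925)/(151.2900−81.1800)=-0.0256; B=V−Δ·S=3.3345
Node (0,0) S=100.0000: V=(p*·0.1898+(1−p*)·3.1790)/1.16=0.4801; Δ=(0.1898−3.1790)/(123.0000−66.0000)=-0.0524; B=V−Δ·S=5.7243
The time-0 hedge costs 0.4801, which is the no-arbitrage price.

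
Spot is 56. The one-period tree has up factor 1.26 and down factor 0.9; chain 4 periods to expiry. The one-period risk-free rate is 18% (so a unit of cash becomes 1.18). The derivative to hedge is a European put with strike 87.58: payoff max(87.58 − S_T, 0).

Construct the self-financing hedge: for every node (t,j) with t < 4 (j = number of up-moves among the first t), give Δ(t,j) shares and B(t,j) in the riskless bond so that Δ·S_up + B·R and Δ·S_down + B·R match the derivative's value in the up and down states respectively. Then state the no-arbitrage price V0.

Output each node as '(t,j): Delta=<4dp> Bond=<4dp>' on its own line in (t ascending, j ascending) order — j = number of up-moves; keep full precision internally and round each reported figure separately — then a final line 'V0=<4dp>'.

(0,0): Delta=-0.2660 Bond=17.0339
(1,0): Delta=-0.6830 Bond=41.1180
(1,1): Delta=-0.1809 Bond=14.0949
(2,0): Delta=-1.0000 Bond=62.8986
(2,1): Delta=-0.6183 Bond=44.4108
(2,2): Delta=-0.0916 Bond=8.6952
(3,0): Delta=-1.0000 Bond=74.2203
(3,1): Delta=-1.0000 Bond=74.2203
(3,2): Delta=-0.5404 Bond=46.1717
(3,3): Delta=0.0000 Bond=0.0000
V0=2.1395

Since d<R<u, set p* = (R−d)/(u−d) = 0.7778; price each node as the discounted p*-expectation of its children.
Payoff layer (t=4): V(4,0)=50.8384, V(4,1)=36.1418, V(4,2)=15.5665, V(4,3)=0.0000, V(4,4)=0.0000
(3,0): S=40.8240. Δ = (V_up−V_dn)/(S_up−S_dn) = (36.1418−50.8384)/(51.4382−36.7416) = -1.0000. V = [p*·36.1418 + (1−p*)·50.8384]/1.18 = 33.3963. B = V − Δ·S = 74.2203.
(3,1): S=57.1536. Δ = (V_up−V_dn)/(S_up−S_dn) = (15.5665−36.1418)/(72.0135−51.4382) = -1.0000. V = [p*·15.5665 + (1−p*)·36.1418]/1.18 = 17.0667. B = V − Δ·S = 74.2203.
(3,2): S=80.0150. Δ = (V_up−V_dn)/(S_up−S_dn) = (0.0000−15.5665)/(100.8190−72.0135) = -0.5404. V = [p*·0.0000 + (1−p*)·15.5665]/1.18 = 2.9315. B = V − Δ·S = 46.1717.
(3,3): S=112.0211. Δ = (V_up−V_dn)/(S_up−S_dn) = (0.0000−0.0000)/(141.1465−100.8190) = 0.0000. V = [p*·0.0000 + (1−p*)·0.0000]/1.18 = 0.0000. B = V − Δ·S = 0.0000.
(2,0): S=45.3600. Δ = (V_up−V_dn)/(S_up−S_dn) = (17.0667−33.3963)/(57.1536−40.8240) = -1.0000. V = [p*·17.0667 + (1−p*)·33.3963]/1.18 = 17.5386. B = V − Δ·S = 62.8986.
(2,1): S=63.5040. Δ = (V_up−V_dn)/(S_up−S_dn) = (2.9315−17.0667)/(80.0150−57.1536) = -0.6183. V = [p*·2.9315 + (1−p*)·17.0667]/1.18 = 5.1464. B = V − Δ·S = 44.4108.
(2,2): S=88.9056. Δ = (V_up−V_dn)/(S_up−S_dn) = (0.0000−2.9315)/(112.0211−80.0150) = -0.0916. V = [p*·0.0000 + (1−p*)·2.9315]/1.18 = 0.5521. B = V − Δ·S = 8.6952.
(1,0): S=50.4000. Δ = (V_up−V_dn)/(S_up−S_dn) = (5.1464−17.5386)/(63.5040−45.3600) = -0.6830. V = [p*·5.1464 + (1−p*)·17.5386]/1.18 = 6.6951. B = V − Δ·S = 41.1180.
(1,1): S=70.5600. Δ = (V_up−V_dn)/(S_up−S_dn) = (0.5521−5.1464)/(88.9056−63.5040) = -0.1809. V = [p*·0.5521 + (1−p*)·5.1464]/1.18 = 1.3331. B = V − Δ·S = 14.0949.
(0,0): S=56.0000. Δ = (V_up−V_dn)/(S_up−S_dn) = (1.3331−6.6951)/(70.5600−50.4000) = -0.2660. V = [p*·1.3331 + (1−p*)·6.6951]/1.18 = 2.1395. B = V − Δ·S = 17.0339.
Check: Δ(0,0)·S0 + B(0,0) = 2.1395 = V0.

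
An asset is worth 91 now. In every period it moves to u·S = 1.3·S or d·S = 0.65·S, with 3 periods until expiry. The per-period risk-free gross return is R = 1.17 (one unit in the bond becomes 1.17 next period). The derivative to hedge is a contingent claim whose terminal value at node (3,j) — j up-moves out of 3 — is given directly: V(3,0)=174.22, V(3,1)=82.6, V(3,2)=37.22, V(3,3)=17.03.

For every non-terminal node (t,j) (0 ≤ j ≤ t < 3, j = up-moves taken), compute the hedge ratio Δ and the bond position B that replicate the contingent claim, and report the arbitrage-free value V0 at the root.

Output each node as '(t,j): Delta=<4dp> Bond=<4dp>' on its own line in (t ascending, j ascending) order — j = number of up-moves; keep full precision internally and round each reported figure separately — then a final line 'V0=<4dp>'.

Risk-neutral probability p* = (R−d)/(u−d) = (1.17−0.65)/(1.3−0.65) = 0.8000.
Terminal values V(3,·): V(3,0)=174.2200, V(3,1)=82.6000, V(3,2)=37.2200, V(3,3)=17.0300
(2,0): S=38.4475. Δ = (V_up−V_dn)/(S_up−S_dn) = (82.6000−174.2200)/(49.9818−24.9909) = -3.6661. V = [p*·82.6000 + (1−p*)·174.2200]/1.17 = 86.2598. B = V − Δ·S = 227.2137.
(2,1): S=76.8950. Δ = (V_up−V_dn)/(S_up−S_dn) = (37.2200−82.6000)/(99.9635−49.9817) = -0.9079. V = [p*·37.2200 + (1−p*)·82.6000]/1.17 = 39.5692. B = V − Δ·S = 109.3846.
(2,2): S=153.7900. Δ = (V_up−V_dn)/(S_up−S_dn) = (17.0300−37.2200)/(199.9270−99.9635) = -0.2020. V = [p*·17.0300 + (1−p*)·37.2200]/1.17 = 18.0068. B = V − Δ·S = 49.0684.
(1,0): S=59.1500. Δ = (V_up−V_dn)/(S_up−S_dn) = (39.5692−86.2598)/(76.8950−38.4475) = -1.2144. V = [p*·39.5692 + (1−p*)·86.2598]/1.17 = 41.8012. B = V − Δ·S = 113.6328.
(1,1): S=118.3000. Δ = (V_up−V_dn)/(S_up−S_dn) = (18.0068−39.5692)/(153.7900−76.8950) = -0.2804. V = [p*·18.0068 + (1−p*)·39.5692]/1.17 = 19.0763. B = V − Δ·S = 52.2493.
(0,0): S=91.0000. Δ = (V_up−V_dn)/(S_up−S_dn) = (19.0763−41.8012)/(118.3000−59.1500) = -0.3842. V = [p*·19.0763 + (1−p*)·41.8012]/1.17 = 20.1891. B = V − Δ·S = 55.1504.
Check: Δ(0,0)·S0 + B(0,0) = 20.1891 = V0.

(0,0): Delta=-0.3842 Bond=55.1504
(1,0): Delta=-1.2144 Bond=113.6328
(1,1): Delta=-0.2804 Bond=52.2493
(2,0): Delta=-3.6661 Bond=227.2137
(2,1): Delta=-0.9079 Bond=109.3846
(2,2): Delta=-0.2020 Bond=49.0684
V0=20.1891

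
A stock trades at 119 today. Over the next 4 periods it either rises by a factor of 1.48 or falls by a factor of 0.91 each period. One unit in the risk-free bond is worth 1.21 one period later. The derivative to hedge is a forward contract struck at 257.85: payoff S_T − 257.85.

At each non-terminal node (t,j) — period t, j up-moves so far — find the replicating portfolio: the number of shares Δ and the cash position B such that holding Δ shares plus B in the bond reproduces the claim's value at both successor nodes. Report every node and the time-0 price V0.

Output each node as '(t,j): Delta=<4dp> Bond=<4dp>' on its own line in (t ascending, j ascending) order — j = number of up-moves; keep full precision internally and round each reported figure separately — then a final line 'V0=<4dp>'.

(0,0): Delta=1.0000 Bond=-120.2889
(1,0): Delta=1.0000 Bond=-145.5496
(1,1): Delta=1.0000 Bond=-145.5496
(2,0): Delta=1.0000 Bond=-176.1150
(2,1): Delta=1.0000 Bond=-176.1150
(2,2): Delta=1.0000 Bond=-176.1150
(3,0): Delta=1.0000 Bond=-213.0992
(3,1): Delta=1.0000 Bond=-213.0992
(3,2): Delta=1.0000 Bond=-213.0992
(3,3): Delta=1.0000 Bond=-213.0992
V0=-1.2889

Since d<R<u, set p* = (R−d)/(u−d) = 0.5263; price each node as the discounted p*-expectation of its children.
Terminal payoffs: V(4,0)=-176.2458, V(4,1)=-125.1311, V(4,2)=-41.9994, V(4,3)=93.2037, V(4,4)=313.0944
Node (3,0) S=89.6749: V=(p*·-125.1311+(1−p*)·-176.2458)/1.21=-123.4242; Δ=(-125.1311−-176.2458)/(132.7189−81.6042)=1.0000; B=V−Δ·S=-213.0992
Node (3,1) S=145.8450: V=(p*·-41.9994+(1−p*)·-125.1311)/1.21=-67.2542; Δ=(-41.9994−-125.1311)/(215.8506−132.7189)=1.0000; B=V−Δ·S=-213.0992
Node (3,2) S=237.1984: V=(p*·93.2037+(1−p*)·-41.9994)/1.21=24.0992; Δ=(93.2037−-41.9994)/(351.0537−215.8506)=1.0000; B=V−Δ·S=-213.0992
Node (3,3) S=385.7732: V=(p*·313.0944+(1−p*)·93.2037)/1.21=172.6741; Δ=(313.0944−93.2037)/(570.9444−351.0537)=1.0000; B=V−Δ·S=-213.0992
Node (2,0) S=98.5439: V=(p*·-67.2542+(1−p*)·-123.4242)/1.21=-77.5711; Δ=(-67.2542−-123.4242)/(145.8450−89.6749)=1.0000; B=V−Δ·S=-176.1150
Node (2,1) S=160.2692: V=(p*·24.0992+(1−p*)·-67.2542)/1.21=-15.8458; Δ=(24.0992−-67.2542)/(237.1984−145.8450)=1.0000; B=V−Δ·S=-176.1150
Node (2,2) S=260.6576: V=(p*·172.6741+(1−p*)·24.0992)/1.21=84.5426; Δ=(172.6741−24.0992)/(385.7732−237.1984)=1.0000; B=V−Δ·S=-176.1150
Node (1,0) S=108.2900: V=(p*·-15.8458+(1−p*)·-77.5711)/1.21=-37.2596; Δ=(-15.8458−-77.5711)/(160.2692−98.5439)=1.0000; B=V−Δ·S=-145.5496
Node (1,1) S=176.1200: V=(p*·84.5426+(1−p*)·-15.8458)/1.21=30.5704; Δ=(84.5426−-15.8458)/(260.6576−160.2692)=1.0000; B=V−Δ·S=-145.5496
Node (0,0) S=119.0000: V=(p*·30.5704+(1−p*)·-37.2596)/1.21=-1.2889; Δ=(30.5704−-37.2596)/(176.1200−108.2900)=1.0000; B=V−Δ·S=-120.2889
Check: Δ(0,0)·S0 + B(0,0) = -1.2889 = V0.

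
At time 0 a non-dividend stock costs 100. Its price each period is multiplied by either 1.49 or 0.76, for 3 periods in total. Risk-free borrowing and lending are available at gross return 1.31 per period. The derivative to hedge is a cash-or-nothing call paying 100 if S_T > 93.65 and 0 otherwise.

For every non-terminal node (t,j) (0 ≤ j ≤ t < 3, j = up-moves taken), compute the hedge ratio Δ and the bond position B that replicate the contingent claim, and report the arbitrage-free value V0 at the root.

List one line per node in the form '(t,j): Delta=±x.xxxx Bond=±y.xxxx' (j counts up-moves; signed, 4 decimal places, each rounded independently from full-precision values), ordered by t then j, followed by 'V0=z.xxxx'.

(0,0): Delta=0.2966 Bond=8.0436
(1,0): Delta=1.0366 Bond=-45.7076
(1,1): Delta=0.1730 Bond=28.9445
(2,0): Delta=0.0000 Bond=0.0000
(2,1): Delta=1.2097 Bond=-79.4730
(2,2): Delta=0.0000 Bond=76.3359
V0=37.7024

The replicating-portfolio and risk-neutral prices coincide; use p* = (1.31−0.76)/(1.49−0.76) = 0.7534 for the latter.
Terminal payoffs: V(3,0)=0.0000, V(3,1)=0.0000, V(3,2)=100.0000, V(3,3)=100.0000
  t=2,j=0: stock 57.7600 → up 86.0624 (V=0.0000), down 43.8976 (V=0.0000). Price 0.0000; hedge Δ=0.0000, bond B=0.0000.
  t=2,j=1: stock 113.2400 → up 168.7276 (V=100.0000), down 86.0624 (V=0.0000). Price 57.5133; hedge Δ=1.2097, bond B=-79.4730.
  t=2,j=2: stock 222.0100 → up 330.7949 (V=100.0000), down 168.7276 (V=100.0000). Price 76.3359; hedge Δ=0.0000, bond B=76.3359.
  t=1,j=0: stock 76.0000 → up 113.2400 (V=57.5133), down 57.7600 (V=0.0000). Price 33.0778; hedge Δ=1.0366, bond B=-45.7076.
  t=1,j=1: stock 149.0000 → up 222.0100 (V=76.3359), down 113.2400 (V=57.5133). Price 54.7288; hedge Δ=0.1730, bond B=28.9445.
  t=0,j=0: stock 100.0000 → up 149.0000 (V=54.7288), down 76.0000 (V=33.0778). Price 37.7024; hedge Δ=0.2966, bond B=8.0436.
The time-0 hedge costs 37.7024, which is the no-arbitrage price.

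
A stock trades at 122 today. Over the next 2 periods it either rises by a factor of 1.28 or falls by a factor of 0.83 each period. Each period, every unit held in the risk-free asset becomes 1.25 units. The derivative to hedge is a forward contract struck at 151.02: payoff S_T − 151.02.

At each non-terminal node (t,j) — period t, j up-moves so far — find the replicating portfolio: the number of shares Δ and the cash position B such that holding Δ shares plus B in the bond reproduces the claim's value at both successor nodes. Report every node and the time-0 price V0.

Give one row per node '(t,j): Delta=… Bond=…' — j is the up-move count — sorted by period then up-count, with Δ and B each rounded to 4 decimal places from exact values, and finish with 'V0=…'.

(0,0): Delta=1.0000 Bond=-96.6528
(1,0): Delta=1.0000 Bond=-120.8160
(1,1): Delta=1.0000 Bond=-120.8160
V0=25.3472

Risk-neutral probability p* = (R−d)/(u−d) = (1.25−0.83)/(1.28−0.83) = 0.9333.
At expiry t=2: V(2,0)=-66.9742, V(2,1)=-21.4072, V(2,2)=48.8648
  t=1,j=0: stock 101.2600 → up 129.6128 (V=-21.4072), down 84.0458 (V=-66.9742). Price -19.5560; hedge Δ=1.0000, bond B=-120.8160.
  t=1,j=1: stock 156.1600 → up 199.8848 (V=48.8648), down 129.6128 (V=-21.4072). Price 35.3440; hedge Δ=1.0000, bond B=-120.8160.
  t=0,j=0: stock 122.0000 → up 156.1600 (V=35.3440), down 101.2600 (V=-19.5560). Price 25.3472; hedge Δ=1.0000, bond B=-96.6528.
Check: Δ(0,0)·S0 + B(0,0) = 25.3472 = V0.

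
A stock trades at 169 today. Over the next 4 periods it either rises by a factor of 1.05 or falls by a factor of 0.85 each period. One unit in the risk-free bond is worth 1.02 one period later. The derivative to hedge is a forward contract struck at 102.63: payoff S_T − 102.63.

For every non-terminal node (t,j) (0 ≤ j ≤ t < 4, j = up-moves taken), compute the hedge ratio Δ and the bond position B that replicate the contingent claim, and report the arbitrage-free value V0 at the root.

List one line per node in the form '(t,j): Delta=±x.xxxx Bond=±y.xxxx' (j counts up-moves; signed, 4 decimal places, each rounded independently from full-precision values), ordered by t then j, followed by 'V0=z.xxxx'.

No-arbitrage ⇒ martingale measure with p* = (R−d)/(u−d) = 0.8500.
Terminal payoffs: V(4,0)=-14.4109, V(4,1)=6.3465, V(4,2)=31.9880, V(4,3)=63.6628, V(4,4)=102.7906
(3,0): S=103.7871. Δ = (V_up−V_dn)/(S_up−S_dn) = (6.3465−-14.4109)/(108.9765−88.2191) = 1.0000. V = [p*·6.3465 + (1−p*)·-14.4109]/1.02 = 3.1695. B = V − Δ·S = -100.6176.
(3,1): S=128.2076. Δ = (V_up−V_dn)/(S_up−S_dn) = (31.9880−6.3465)/(134.6180−108.9765) = 1.0000. V = [p*·31.9880 + (1−p*)·6.3465]/1.02 = 27.5900. B = V − Δ·S = -100.6176.
(3,2): S=158.3741. Δ = (V_up−V_dn)/(S_up−S_dn) = (63.6628−31.9880)/(166.2928−134.6180) = 1.0000. V = [p*·63.6628 + (1−p*)·31.9880]/1.02 = 57.7565. B = V − Δ·S = -100.6176.
(3,3): S=195.6386. Δ = (V_up−V_dn)/(S_up−S_dn) = (102.7906−63.6628)/(205.4206−166.2928) = 1.0000. V = [p*·102.7906 + (1−p*)·63.6628]/1.02 = 95.0210. B = V − Δ·S = -100.6176.
(2,0): S=122.1025. Δ = (V_up−V_dn)/(S_up−S_dn) = (27.5900−3.1695)/(128.2076−103.7871) = 1.0000. V = [p*·27.5900 + (1−p*)·3.1695]/1.02 = 23.4577. B = V − Δ·S = -98.6448.
(2,1): S=150.8325. Δ = (V_up−V_dn)/(S_up−S_dn) = (57.7565−27.5900)/(158.3741−128.2076) = 1.0000. V = [p*·57.7565 + (1−p*)·27.5900]/1.02 = 52.1877. B = V − Δ·S = -98.6448.
(2,2): S=186.3225. Δ = (V_up−V_dn)/(S_up−S_dn) = (95.0210−57.7565)/(195.6386−158.3741) = 1.0000. V = [p*·95.0210 + (1−p*)·57.7565]/1.02 = 87.6777. B = V − Δ·S = -98.6448.
(1,0): S=143.6500. Δ = (V_up−V_dn)/(S_up−S_dn) = (52.1877−23.4577)/(150.8325−122.1025) = 1.0000. V = [p*·52.1877 + (1−p*)·23.4577]/1.02 = 46.9395. B = V − Δ·S = -96.7105.
(1,1): S=177.4500. Δ = (V_up−V_dn)/(S_up−S_dn) = (87.6777−52.1877)/(186.3225−150.8325) = 1.0000. V = [p*·87.6777 + (1−p*)·52.1877]/1.02 = 80.7395. B = V − Δ·S = -96.7105.
(0,0): S=169.0000. Δ = (V_up−V_dn)/(S_up−S_dn) = (80.7395−46.9395)/(177.4500−143.6500) = 1.0000. V = [p*·80.7395 + (1−p*)·46.9395]/1.02 = 74.1857. B = V − Δ·S = -94.8143.
Check: Δ(0,0)·S0 + B(0,0) = 74.1857 = V0.

(0,0): Delta=1.0000 Bond=-94.8143
(1,0): Delta=1.0000 Bond=-96.7105
(1,1): Delta=1.0000 Bond=-96.7105
(2,0): Delta=1.0000 Bond=-98.6448
(2,1): Delta=1.0000 Bond=-98.6448
(2,2): Delta=1.0000 Bond=-98.6448
(3,0): Delta=1.0000 Bond=-100.6176
(3,1): Delta=1.0000 Bond=-100.6176
(3,2): Delta=1.0000 Bond=-100.6176
(3,3): Delta=1.0000 Bond=-100.6176
V0=74.1857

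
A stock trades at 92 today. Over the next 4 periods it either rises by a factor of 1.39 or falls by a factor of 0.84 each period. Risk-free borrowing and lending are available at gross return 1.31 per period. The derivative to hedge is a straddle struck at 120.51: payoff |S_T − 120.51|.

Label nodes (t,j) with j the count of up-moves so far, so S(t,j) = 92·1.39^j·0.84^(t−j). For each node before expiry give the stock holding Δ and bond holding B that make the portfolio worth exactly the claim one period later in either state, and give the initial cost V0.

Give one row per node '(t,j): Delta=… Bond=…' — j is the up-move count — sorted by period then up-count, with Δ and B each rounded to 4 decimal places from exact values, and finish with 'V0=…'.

(0,0): Delta=0.9557 Bond=-36.5058
(1,0): Delta=0.6778 Bond=-26.3445
(1,1): Delta=0.9843 Bond=-51.4784
(2,0): Delta=-0.8205 Bond=62.7509
(2,1): Delta=0.8319 Bond=-51.0665
(2,2): Delta=1.0000 Bond=-70.2232
(3,0): Delta=-1.0000 Bond=91.9924
(3,1): Delta=-0.8020 Bond=80.5375
(3,2): Delta=1.0000 Bond=-91.9924
(3,3): Delta=1.0000 Bond=-91.9924
V0=51.4219

No-arbitrage ⇒ martingale measure with p* = (R−d)/(u−d) = 0.8545.
Terminal payoffs: V(4,0)=74.7058, V(4,1)=44.7150, V(4,2)=4.9127, V(4,3)=87.0346, V(4,4)=222.9270
  t=3,j=0: stock 54.5288 → up 75.7950 (V=44.7150), down 45.8042 (V=74.7058). Price 37.4636; hedge Δ=-1.0000, bond B=91.9924.
  t=3,j=1: stock 90.2321 → up 125.4227 (V=4.9127), down 75.7950 (V=44.7150). Price 8.1695; hedge Δ=-0.8020, bond B=80.5375.
  t=3,j=2: stock 149.3127 → up 207.5446 (V=87.0346), down 125.4227 (V=4.9127). Price 57.3203; hedge Δ=1.0000, bond B=-91.9924.
  t=3,j=3: stock 247.0769 → up 343.4370 (V=222.9270), down 207.5446 (V=87.0346). Price 155.0846; hedge Δ=1.0000, bond B=-91.9924.
  t=2,j=0: stock 64.9152 → up 90.2321 (V=8.1695), down 54.5288 (V=37.4636). Price 9.4889; hedge Δ=-0.8205, bond B=62.7509.
  t=2,j=1: stock 107.4192 → up 149.3127 (V=57.3203), down 90.2321 (V=8.1695). Price 38.2986; hedge Δ=0.8319, bond B=-51.0665.
  t=2,j=2: stock 177.7532 → up 247.0769 (V=155.0846), down 149.3127 (V=57.3203). Price 107.5300; hedge Δ=1.0000, bond B=-70.2232.
  t=1,j=0: stock 77.2800 → up 107.4192 (V=38.2986), down 64.9152 (V=9.4889). Price 26.0367; hedge Δ=0.6778, bond B=-26.3445.
  t=1,j=1: stock 127.8800 → up 177.7532 (V=107.5300), down 107.4192 (V=38.2986). Price 74.3969; hedge Δ=0.9843, bond B=-51.4784.
  t=0,j=0: stock 92.0000 → up 127.8800 (V=74.3969), down 77.2800 (V=26.0367). Price 51.4219; hedge Δ=0.9557, bond B=-36.5058.
Each (Δ,B) replicates both successor values, so the strategy is self-financing and V0 is arbitrage-free.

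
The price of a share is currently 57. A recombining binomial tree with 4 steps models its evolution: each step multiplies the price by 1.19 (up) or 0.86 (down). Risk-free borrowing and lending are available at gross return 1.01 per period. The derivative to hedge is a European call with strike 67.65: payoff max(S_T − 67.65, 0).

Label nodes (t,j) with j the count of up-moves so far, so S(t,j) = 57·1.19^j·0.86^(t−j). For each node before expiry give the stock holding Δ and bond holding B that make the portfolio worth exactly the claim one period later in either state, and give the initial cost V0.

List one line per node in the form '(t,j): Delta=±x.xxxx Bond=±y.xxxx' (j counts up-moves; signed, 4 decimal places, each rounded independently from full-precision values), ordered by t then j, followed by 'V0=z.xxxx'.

(0,0): Delta=0.4145 Bond=-18.7692
(1,0): Delta=0.1873 Bond=-7.8164
(1,1): Delta=0.6116 Bond=-32.3255
(2,0): Delta=0.0000 Bond=0.0000
(2,1): Delta=0.3497 Bond=-17.3680
(2,2): Delta=0.8388 Bond=-50.9857
(3,0): Delta=0.0000 Bond=0.0000
(3,1): Delta=0.0000 Bond=0.0000
(3,2): Delta=0.6529 Bond=-38.5916
(3,3): Delta=1.0000 Bond=-66.9802
V0=4.8589

Since d<R<u, set p* = (R−d)/(u−d) = 0.4545; price each node as the discounted p*-expectation of its children.
At expiry t=4: V(4,0)=0.0000, V(4,1)=0.0000, V(4,2)=0.0000, V(4,3)=14.9565, V(4,4)=46.6543
Node (3,0) S=36.2552: V=(p*·0.0000+(1−p*)·0.0000)/1.01=0.0000; Δ=(0.0000−0.0000)/(43.1437−31.1795)=0.0000; B=V−Δ·S=0.0000
Node (3,1) S=50.1671: V=(p*·0.0000+(1−p*)·0.0000)/1.01=0.0000; Δ=(0.0000−0.0000)/(59.6988−43.1437)=0.0000; B=V−Δ·S=0.0000
Node (3,2) S=69.4172: V=(p*·14.9565+(1−p*)·0.0000)/1.01=6.7311; Δ=(14.9565−0.0000)/(82.6065−59.6988)=0.6529; B=V−Δ·S=-38.5916
Node (3,3) S=96.0541: V=(p*·46.6543+(1−p*)·14.9565)/1.01=29.0739; Δ=(46.6543−14.9565)/(114.3043−82.6065)=1.0000; B=V−Δ·S=-66.9802
Node (2,0) S=42.1572: V=(p*·0.0000+(1−p*)·0.0000)/1.01=0.0000; Δ=(0.0000−0.0000)/(50.1671−36.2552)=0.0000; B=V−Δ·S=0.0000
Node (2,1) S=58.3338: V=(p*·6.7311+(1−p*)·0.0000)/1.01=3.0293; Δ=(6.7311−0.0000)/(69.4172−50.1671)=0.3497; B=V−Δ·S=-17.3680
Node (2,2) S=80.7177: V=(p*·29.0739+(1−p*)·6.7311)/1.01=16.7197; Δ=(29.0739−6.7311)/(96.0541−69.4172)=0.8388; B=V−Δ·S=-50.9857
Node (1,0) S=49.0200: V=(p*·3.0293+(1−p*)·0.0000)/1.01=1.3633; Δ=(3.0293−0.0000)/(58.3338−42.1572)=0.1873; B=V−Δ·S=-7.8164
Node (1,1) S=67.8300: V=(p*·16.7197+(1−p*)·3.0293)/1.01=9.1606; Δ=(16.7197−3.0293)/(80.7177−58.3338)=0.6116; B=V−Δ·S=-32.3255
Node (0,0) S=57.0000: V=(p*·9.1606+(1−p*)·1.3633)/1.01=4.8589; Δ=(9.1606−1.3633)/(67.8300−49.0200)=0.4145; B=V−Δ·S=-18.7692
The time-0 hedge costs 4.8589, which is the no-arbitrage price.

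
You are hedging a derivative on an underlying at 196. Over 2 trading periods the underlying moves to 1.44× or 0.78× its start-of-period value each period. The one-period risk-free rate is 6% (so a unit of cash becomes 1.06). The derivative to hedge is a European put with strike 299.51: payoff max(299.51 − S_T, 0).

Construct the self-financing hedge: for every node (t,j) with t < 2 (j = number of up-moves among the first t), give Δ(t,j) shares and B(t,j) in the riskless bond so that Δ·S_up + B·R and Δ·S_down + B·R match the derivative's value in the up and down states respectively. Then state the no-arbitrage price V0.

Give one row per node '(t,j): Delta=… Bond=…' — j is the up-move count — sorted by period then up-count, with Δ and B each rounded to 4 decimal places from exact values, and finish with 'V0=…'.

(0,0): Delta=-0.6692 Bond=218.8545
(1,0): Delta=-1.0000 Bond=282.5566
(1,1): Delta=-0.4260 Bond=163.3540
V0=87.6889

Since d<R<u, set p* = (R−d)/(u−d) = 0.4242; price each node as the discounted p*-expectation of its children.
Terminal values V(2,·): V(2,0)=180.2636, V(2,1)=79.3628, V(2,2)=0.0000
  t=1,j=0: stock 152.8800 → up 220.1472 (V=79.3628), down 119.2464 (V=180.2636). Price 129.6766; hedge Δ=-1.0000, bond B=282.5566.
  t=1,j=1: stock 282.2400 → up 406.4256 (V=0.0000), down 220.1472 (V=79.3628). Price 43.1073; hedge Δ=-0.4260, bond B=163.3540.
  t=0,j=0: stock 196.0000 → up 282.2400 (V=43.1073), down 152.8800 (V=129.6766). Price 87.6889; hedge Δ=-0.6692, bond B=218.8545.
Check: Δ(0,0)·S0 + B(0,0) = 87.6889 = V0.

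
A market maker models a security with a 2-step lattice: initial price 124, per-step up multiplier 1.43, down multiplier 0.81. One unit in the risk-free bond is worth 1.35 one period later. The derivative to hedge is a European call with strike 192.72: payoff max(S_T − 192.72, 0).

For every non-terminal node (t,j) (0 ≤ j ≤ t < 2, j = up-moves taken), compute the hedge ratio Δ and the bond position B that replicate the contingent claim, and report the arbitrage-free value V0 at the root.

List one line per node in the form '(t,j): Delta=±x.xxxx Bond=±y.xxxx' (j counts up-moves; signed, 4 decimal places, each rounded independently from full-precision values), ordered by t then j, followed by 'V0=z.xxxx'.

Risk-neutral probability p* = (R−d)/(u−d) = (1.35−0.81)/(1.43−0.81) = 0.8710.
At expiry t=2: V(2,0)=0.0000, V(2,1)=0.0000, V(2,2)=60.8476
(1,0): S=100.4400. Δ = (V_up−V_dn)/(S_up−S_dn) = (0.0000−0.0000)/(143.6292−81.3564) = 0.0000. V = [p*·0.0000 + (1−p*)·0.0000]/1.35 = 0.0000. B = V − Δ·S = 0.0000.
(1,1): S=177.3200. Δ = (V_up−V_dn)/(S_up−S_dn) = (60.8476−0.0000)/(253.5676−143.6292) = 0.5535. V = [p*·60.8476 + (1−p*)·0.0000]/1.35 = 39.2565. B = V − Δ·S = -58.8848.
(0,0): S=124.0000. Δ = (V_up−V_dn)/(S_up−S_dn) = (39.2565−0.0000)/(177.3200−100.4400) = 0.5106. V = [p*·39.2565 + (1−p*)·0.0000]/1.35 = 25.3268. B = V − Δ·S = -37.9902.
Check: Δ(0,0)·S0 + B(0,0) = 25.3268 = V0.

(0,0): Delta=0.5106 Bond=-37.9902
(1,0): Delta=0.0000 Bond=0.0000
(1,1): Delta=0.5535 Bond=-58.8848
V0=25.3268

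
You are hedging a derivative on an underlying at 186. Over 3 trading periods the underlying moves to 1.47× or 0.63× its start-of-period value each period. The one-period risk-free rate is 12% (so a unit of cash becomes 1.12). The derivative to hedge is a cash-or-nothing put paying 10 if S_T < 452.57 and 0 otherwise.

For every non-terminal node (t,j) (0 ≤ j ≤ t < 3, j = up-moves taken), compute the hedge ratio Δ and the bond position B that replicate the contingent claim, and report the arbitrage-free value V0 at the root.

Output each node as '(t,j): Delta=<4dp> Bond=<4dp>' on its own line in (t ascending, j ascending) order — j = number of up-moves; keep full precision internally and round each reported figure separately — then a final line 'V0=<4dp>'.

The replicating-portfolio and risk-neutral prices coincide; use p* = (1.12−0.63)/(1.47−0.63) = 0.5833 for the latter.
At expiry t=3: V(3,0)=10.0000, V(3,1)=10.0000, V(3,2)=10.0000, V(3,3)=0.0000
  t=2,j=0: stock 73.8234 → up 108.5204 (V=10.0000), down 46.5087 (V=10.0000). Price 8.9286; hedge Δ=0.0000, bond B=8.9286.
  t=2,j=1: stock 172.2546 → up 253.2143 (V=10.0000), down 108.5204 (V=10.0000). Price 8.9286; hedge Δ=0.0000, bond B=8.9286.
  t=2,j=2: stock 401.9274 → up 590.8333 (V=0.0000), down 253.2143 (V=10.0000). Price 3.7202; hedge Δ=-0.0296, bond B=15.6250.
  t=1,j=0: stock 117.1800 → up 172.2546 (V=8.9286), down 73.8234 (V=8.9286). Price 7.9719; hedge Δ=0.0000, bond B=7.9719.
  t=1,j=1: stock 273.4200 → up 401.9274 (V=3.7202), down 172.2546 (V=8.9286). Price 5.2593; hedge Δ=-0.0227, bond B=11.4597.
  t=0,j=0: stock 186.0000 → up 273.4200 (V=5.2593), down 117.1800 (V=7.9719). Price 5.7050; hedge Δ=-0.0174, bond B=8.9343.
Self-financing check: at every node Δ·S+B equals the discounted successor values.

(0,0): Delta=-0.0174 Bond=8.9343
(1,0): Delta=0.0000 Bond=7.9719
(1,1): Delta=-0.0227 Bond=11.4597
(2,0): Delta=0.0000 Bond=8.9286
(2,1): Delta=0.0000 Bond=8.9286
(2,2): Delta=-0.0296 Bond=15.6250
V0=5.7050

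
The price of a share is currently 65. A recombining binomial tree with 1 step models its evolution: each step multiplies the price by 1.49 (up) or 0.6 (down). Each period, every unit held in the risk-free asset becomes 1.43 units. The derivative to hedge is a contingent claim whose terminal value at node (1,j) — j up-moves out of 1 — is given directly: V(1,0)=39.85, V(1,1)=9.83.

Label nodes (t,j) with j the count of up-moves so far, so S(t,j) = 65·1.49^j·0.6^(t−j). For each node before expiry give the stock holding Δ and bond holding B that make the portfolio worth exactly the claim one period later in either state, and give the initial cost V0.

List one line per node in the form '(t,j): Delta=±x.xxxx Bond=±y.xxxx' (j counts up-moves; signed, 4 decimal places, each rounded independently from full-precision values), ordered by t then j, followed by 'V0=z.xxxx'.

Since d<R<u, set p* = (R−d)/(u−d) = 0.9326; price each node as the discounted p*-expectation of its children.
Terminal payoffs: V(1,0)=39.8500, V(1,1)=9.8300
(0,0): S=65.0000. Δ = (V_up−V_dn)/(S_up−S_dn) = (9.8300−39.8500)/(96.8500−39.0000) = -0.5189. V = [p*·9.8300 + (1−p*)·39.8500]/1.43 = 8.2894. B = V − Δ·S = 42.0197.
The time-0 hedge costs 8.2894, which is the no-arbitrage price.

(0,0): Delta=-0.5189 Bond=42.0197
V0=8.2894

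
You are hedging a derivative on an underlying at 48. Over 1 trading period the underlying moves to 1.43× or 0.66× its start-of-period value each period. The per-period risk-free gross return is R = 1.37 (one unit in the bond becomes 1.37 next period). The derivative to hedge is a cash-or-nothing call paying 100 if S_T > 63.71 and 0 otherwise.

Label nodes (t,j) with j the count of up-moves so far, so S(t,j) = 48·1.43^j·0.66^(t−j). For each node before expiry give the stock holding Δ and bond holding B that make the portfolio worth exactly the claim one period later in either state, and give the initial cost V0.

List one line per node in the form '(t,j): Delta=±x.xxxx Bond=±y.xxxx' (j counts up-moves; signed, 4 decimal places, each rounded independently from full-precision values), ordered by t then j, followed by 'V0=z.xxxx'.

Under the risk-neutral measure, an up-move has probability p* = (R−d)/(u−d) = 0.9221 and values discount at R = 1.37.
At expiry t=1: V(1,0)=0.0000, V(1,1)=100.0000
(0,0): S=48.0000. Δ = (V_up−V_dn)/(S_up−S_dn) = (100.0000−0.0000)/(68.6400−31.6800) = 2.7056. V = [p*·100.0000 + (1−p*)·0.0000]/1.37 = 67.3050. B = V − Δ·S = -62.5652.
Each (Δ,B) replicates both successor values, so the strategy is self-financing and V0 is arbitrage-free.

(0,0): Delta=2.7056 Bond=-62.5652
V0=67.3050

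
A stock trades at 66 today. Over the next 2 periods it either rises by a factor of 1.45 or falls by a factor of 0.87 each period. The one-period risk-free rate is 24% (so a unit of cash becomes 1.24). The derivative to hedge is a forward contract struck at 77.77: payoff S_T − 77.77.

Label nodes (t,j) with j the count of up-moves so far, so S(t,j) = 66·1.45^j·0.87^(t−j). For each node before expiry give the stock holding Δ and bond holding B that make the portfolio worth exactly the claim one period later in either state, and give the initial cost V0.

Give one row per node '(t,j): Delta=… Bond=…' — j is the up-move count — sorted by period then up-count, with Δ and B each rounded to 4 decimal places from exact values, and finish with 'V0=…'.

(0,0): Delta=1.0000 Bond=-50.5788
(1,0): Delta=1.0000 Bond=-62.7177
(1,1): Delta=1.0000 Bond=-62.7177
V0=15.4212

The replicating-portfolio and risk-neutral prices coincide; use p* = (1.24−0.87)/(1.45−0.87) = 0.6379 for the latter.
Payoff layer (t=2): V(2,0)=-27.8146, V(2,1)=5.4890, V(2,2)=60.9950
(1,0): S=57.4200. Δ = (V_up−V_dn)/(S_up−S_dn) = (5.4890−-27.8146)/(83.2590−49.9554) = 1.0000. V = [p*·5.4890 + (1−p*)·-27.8146]/1.24 = -5.2977. B = V − Δ·S = -62.7177.
(1,1): S=95.7000. Δ = (V_up−V_dn)/(S_up−S_dn) = (60.9950−5.4890)/(138.7650−83.2590) = 1.0000. V = [p*·60.9950 + (1−p*)·5.4890]/1.24 = 32.9823. B = V − Δ·S = -62.7177.
(0,0): S=66.0000. Δ = (V_up−V_dn)/(S_up−S_dn) = (32.9823−-5.2977)/(95.7000−57.4200) = 1.0000. V = [p*·32.9823 + (1−p*)·-5.2977]/1.24 = 15.4212. B = V − Δ·S = -50.5788.
The time-0 hedge costs 15.4212, which is the no-arbitrage price.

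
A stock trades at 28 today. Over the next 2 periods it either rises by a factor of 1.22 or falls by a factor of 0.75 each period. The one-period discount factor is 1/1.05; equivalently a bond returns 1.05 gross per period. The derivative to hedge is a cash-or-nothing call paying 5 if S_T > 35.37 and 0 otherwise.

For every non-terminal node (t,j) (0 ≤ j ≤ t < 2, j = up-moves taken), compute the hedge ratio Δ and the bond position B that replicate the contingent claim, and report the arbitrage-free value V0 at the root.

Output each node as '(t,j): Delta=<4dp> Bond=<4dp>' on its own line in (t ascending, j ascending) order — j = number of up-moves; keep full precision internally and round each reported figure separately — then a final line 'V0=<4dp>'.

(0,0): Delta=0.2310 Bond=-4.6193
(1,0): Delta=0.0000 Bond=0.0000
(1,1): Delta=0.3114 Bond=-7.5988
V0=1.8477

Under the risk-neutral measure, an up-move has probability p* = (R−d)/(u−d) = 0.6383 and values discount at R = 1.05.
Terminal payoffs: V(2,0)=0.0000, V(2,1)=0.0000, V(2,2)=5.0000
(1,0): S=21.0000. Δ = (V_up−V_dn)/(S_up−S_dn) = (0.0000−0.0000)/(25.6200−15.7500) = 0.0000. V = [p*·0.0000 + (1−p*)·0.0000]/1.05 = 0.0000. B = V − Δ·S = 0.0000.
(1,1): S=34.1600. Δ = (V_up−V_dn)/(S_up−S_dn) = (5.0000−0.0000)/(41.6752−25.6200) = 0.3114. V = [p*·5.0000 + (1−p*)·0.0000]/1.05 = 3.0395. B = V − Δ·S = -7.5988.
(0,0): S=28.0000. Δ = (V_up−V_dn)/(S_up−S_dn) = (3.0395−0.0000)/(34.1600−21.0000) = 0.2310. V = [p*·3.0395 + (1−p*)·0.0000]/1.05 = 1.8477. B = V − Δ·S = -4.6193.
Check: Δ(0,0)·S0 + B(0,0) = 1.8477 = V0.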